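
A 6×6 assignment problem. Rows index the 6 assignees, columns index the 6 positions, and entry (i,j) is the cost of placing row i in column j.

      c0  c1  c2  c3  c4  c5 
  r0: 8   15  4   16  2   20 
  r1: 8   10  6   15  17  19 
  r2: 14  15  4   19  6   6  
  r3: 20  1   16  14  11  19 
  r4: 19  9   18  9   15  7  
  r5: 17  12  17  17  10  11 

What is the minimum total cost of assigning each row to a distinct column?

optimal assignment: row0→col4 (cost 2), row1→col0 (cost 8), row2→col2 (cost 4), row3→col1 (cost 1), row4→col3 (cost 9), row5→col5 (cost 11)
total = 2 + 8 + 4 + 1 + 9 + 11 = 35

Minimum assignment cost: 35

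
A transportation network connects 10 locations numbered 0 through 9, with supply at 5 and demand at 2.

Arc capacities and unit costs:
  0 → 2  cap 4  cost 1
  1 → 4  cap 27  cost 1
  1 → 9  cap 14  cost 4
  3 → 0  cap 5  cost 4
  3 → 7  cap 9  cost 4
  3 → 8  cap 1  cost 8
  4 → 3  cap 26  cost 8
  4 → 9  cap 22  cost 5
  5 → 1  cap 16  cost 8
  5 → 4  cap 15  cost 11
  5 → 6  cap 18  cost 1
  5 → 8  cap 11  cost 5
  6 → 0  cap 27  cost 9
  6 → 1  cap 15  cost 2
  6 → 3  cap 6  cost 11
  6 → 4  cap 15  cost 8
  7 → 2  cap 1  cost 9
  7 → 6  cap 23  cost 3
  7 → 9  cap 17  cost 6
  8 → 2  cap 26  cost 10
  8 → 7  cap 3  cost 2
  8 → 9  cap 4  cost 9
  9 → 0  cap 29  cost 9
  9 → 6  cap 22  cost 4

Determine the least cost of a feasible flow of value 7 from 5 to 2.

Minimum cost for 7 units: 89

shortest-cost path #1: 5→6→0→2 push 4 @ unit cost 11 (adds 44)
shortest-cost path #2: 5→8→2 push 3 @ unit cost 15 (adds 45)
total cost = 89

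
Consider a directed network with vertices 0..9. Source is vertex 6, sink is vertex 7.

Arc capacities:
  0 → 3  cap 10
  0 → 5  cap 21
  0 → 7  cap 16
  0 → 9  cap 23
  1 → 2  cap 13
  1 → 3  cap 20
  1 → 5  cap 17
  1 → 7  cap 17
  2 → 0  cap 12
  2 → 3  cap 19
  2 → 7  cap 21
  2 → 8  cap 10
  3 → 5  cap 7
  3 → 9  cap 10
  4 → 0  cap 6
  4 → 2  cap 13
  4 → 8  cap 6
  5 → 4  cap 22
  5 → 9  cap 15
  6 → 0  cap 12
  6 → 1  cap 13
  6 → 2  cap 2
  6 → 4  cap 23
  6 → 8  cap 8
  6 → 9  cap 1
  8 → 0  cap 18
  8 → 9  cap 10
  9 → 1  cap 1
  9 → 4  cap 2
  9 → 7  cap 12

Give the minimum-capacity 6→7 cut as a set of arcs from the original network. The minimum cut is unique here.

augment #1: 6→0→7 push 12
augment #2: 6→1→7 push 13
augment #3: 6→2→7 push 2
augment #4: 6→9→7 push 1
augment #5: 6→4→0→7 push 4
augment #6: 6→4→2→7 push 13
augment #7: 6→8→9→7 push 8
augment #8: 6→4→0→9→7 push 2
augment #9: 6→4→8→9→7 push 1
augment #10: 6→4→8→9→1→7 push 1
max flow = 57; residual-reachable set from 6 gives S-side
cut edges (S→T): {(0,7), (4,2), (6,1), (6,2), (9,1), (9,7)} total cap 57

Min-cut arcs: {(0,7), (4,2), (6,1), (6,2), (9,1), (9,7)} (total capacity 57)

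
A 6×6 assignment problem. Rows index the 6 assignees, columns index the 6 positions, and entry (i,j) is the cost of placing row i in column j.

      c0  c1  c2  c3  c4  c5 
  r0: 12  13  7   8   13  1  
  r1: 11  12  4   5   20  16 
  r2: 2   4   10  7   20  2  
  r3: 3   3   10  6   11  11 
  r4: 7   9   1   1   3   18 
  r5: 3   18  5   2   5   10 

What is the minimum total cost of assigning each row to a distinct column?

optimal assignment: row0→col5 (cost 1), row1→col2 (cost 4), row2→col0 (cost 2), row3→col1 (cost 3), row4→col4 (cost 3), row5→col3 (cost 2)
total = 1 + 4 + 2 + 3 + 3 + 2 = 15

Minimum assignment cost: 15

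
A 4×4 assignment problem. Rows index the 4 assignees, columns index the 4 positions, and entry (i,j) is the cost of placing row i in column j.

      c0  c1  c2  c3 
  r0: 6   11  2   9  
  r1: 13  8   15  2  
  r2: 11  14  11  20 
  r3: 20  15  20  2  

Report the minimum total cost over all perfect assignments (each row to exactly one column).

Minimum assignment cost: 23

optimal assignment: row0→col2 (cost 2), row1→col1 (cost 8), row2→col0 (cost 11), row3→col3 (cost 2)
total = 2 + 8 + 11 + 2 = 23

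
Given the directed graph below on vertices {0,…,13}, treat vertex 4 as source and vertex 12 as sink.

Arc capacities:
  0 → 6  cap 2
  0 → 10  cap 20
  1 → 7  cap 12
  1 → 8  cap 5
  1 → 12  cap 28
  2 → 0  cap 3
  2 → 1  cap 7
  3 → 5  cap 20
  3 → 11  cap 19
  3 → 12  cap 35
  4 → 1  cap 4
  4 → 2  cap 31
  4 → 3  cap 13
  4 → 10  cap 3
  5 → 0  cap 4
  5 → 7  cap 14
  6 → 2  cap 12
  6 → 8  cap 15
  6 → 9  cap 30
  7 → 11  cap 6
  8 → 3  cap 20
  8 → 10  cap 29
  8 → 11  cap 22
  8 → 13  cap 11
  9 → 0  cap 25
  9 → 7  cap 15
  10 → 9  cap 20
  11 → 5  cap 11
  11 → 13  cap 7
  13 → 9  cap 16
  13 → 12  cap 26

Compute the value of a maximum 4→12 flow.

Maximum flow value: 30

augment #1: 4→1→12 bottleneck 4, total now 4
augment #2: 4→3→12 bottleneck 13, total now 17
augment #3: 4→2→1→12 bottleneck 7, total now 24
augment #4: 4→2→0→6→8→3→12 bottleneck 2, total now 26
augment #5: 4→10→9→7→11→13→12 bottleneck 3, total now 29
augment #6: 4→2→0→10→9→7→11→13→12 bottleneck 1, total now 30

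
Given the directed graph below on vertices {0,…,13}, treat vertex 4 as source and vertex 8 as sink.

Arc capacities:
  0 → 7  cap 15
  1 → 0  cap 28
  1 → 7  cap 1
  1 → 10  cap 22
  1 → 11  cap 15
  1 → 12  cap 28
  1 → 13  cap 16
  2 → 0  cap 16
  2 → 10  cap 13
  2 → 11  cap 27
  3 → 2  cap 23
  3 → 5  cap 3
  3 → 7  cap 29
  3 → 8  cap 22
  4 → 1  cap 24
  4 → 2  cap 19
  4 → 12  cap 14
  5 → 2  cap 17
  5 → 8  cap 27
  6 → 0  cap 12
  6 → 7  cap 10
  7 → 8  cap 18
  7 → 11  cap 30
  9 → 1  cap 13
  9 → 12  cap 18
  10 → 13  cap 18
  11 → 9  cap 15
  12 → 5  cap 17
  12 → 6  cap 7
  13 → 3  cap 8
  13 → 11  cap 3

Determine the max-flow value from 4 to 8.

Maximum flow value: 43

augment #1: 4→1→7→8 bottleneck 1, total now 1
augment #2: 4→12→5→8 bottleneck 14, total now 15
augment #3: 4→1→0→7→8 bottleneck 15, total now 30
augment #4: 4→1→12→5→8 bottleneck 3, total now 33
augment #5: 4→1→13→3→8 bottleneck 5, total now 38
augment #6: 4→2→10→13→3→8 bottleneck 3, total now 41
augment #7: 4→2→0→1→12→6→7→8 bottleneck 2, total now 43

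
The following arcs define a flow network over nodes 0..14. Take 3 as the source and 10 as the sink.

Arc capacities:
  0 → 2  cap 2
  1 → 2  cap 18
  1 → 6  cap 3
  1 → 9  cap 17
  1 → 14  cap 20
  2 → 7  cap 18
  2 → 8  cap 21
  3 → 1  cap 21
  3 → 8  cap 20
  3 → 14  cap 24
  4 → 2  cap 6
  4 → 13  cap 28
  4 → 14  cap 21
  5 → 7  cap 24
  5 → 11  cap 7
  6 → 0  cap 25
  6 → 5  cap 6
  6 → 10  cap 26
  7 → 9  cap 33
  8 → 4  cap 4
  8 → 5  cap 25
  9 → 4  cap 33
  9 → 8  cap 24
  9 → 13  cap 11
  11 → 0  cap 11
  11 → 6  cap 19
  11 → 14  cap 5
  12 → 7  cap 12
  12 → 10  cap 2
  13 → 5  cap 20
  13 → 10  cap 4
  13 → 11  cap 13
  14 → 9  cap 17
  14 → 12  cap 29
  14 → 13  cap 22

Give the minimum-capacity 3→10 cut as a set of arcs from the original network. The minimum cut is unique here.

augment #1: 3→1→6→10 push 3
augment #2: 3→14→12→10 push 2
augment #3: 3→14→13→10 push 4
augment #4: 3→8→5→11→6→10 push 7
augment #5: 3→14→13→11→6→10 push 12
max flow = 28; residual-reachable set from 3 gives S-side
cut edges (S→T): {(1,6), (11,6), (12,10), (13,10)} total cap 28

Min-cut arcs: {(1,6), (11,6), (12,10), (13,10)} (total capacity 28)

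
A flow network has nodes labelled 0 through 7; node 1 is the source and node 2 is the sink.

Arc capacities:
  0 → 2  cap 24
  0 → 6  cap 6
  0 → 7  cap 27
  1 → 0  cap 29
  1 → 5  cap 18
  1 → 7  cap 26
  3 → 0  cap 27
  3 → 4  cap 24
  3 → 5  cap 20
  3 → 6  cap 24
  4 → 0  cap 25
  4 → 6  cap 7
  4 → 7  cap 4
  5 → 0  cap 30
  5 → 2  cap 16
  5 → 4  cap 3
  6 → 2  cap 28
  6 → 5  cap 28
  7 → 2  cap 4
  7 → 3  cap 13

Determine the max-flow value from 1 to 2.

augment #1: 1→0→2 bottleneck 24, total now 24
augment #2: 1→5→2 bottleneck 16, total now 40
augment #3: 1→7→2 bottleneck 4, total now 44
augment #4: 1→0→6→2 bottleneck 5, total now 49
augment #5: 1→5→0→6→2 bottleneck 1, total now 50
augment #6: 1→5→4→6→2 bottleneck 1, total now 51
augment #7: 1→7→3→6→2 bottleneck 13, total now 64

Maximum flow value: 64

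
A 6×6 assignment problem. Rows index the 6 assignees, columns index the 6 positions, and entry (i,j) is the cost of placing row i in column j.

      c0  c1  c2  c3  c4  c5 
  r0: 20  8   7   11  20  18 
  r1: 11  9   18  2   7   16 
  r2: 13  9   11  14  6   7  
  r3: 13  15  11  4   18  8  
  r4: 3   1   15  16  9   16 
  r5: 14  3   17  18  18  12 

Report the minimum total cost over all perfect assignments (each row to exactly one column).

Minimum assignment cost: 29

optimal assignment: row0→col2 (cost 7), row1→col3 (cost 2), row2→col4 (cost 6), row3→col5 (cost 8), row4→col0 (cost 3), row5→col1 (cost 3)
total = 7 + 2 + 6 + 8 + 3 + 3 = 29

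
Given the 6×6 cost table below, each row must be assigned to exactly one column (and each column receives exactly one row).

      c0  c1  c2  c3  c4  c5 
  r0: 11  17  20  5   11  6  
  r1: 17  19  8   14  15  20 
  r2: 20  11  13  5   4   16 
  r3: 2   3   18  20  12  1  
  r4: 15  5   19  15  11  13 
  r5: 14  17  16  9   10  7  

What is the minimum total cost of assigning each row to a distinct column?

Minimum assignment cost: 31

optimal assignment: row0→col3 (cost 5), row1→col2 (cost 8), row2→col4 (cost 4), row3→col0 (cost 2), row4→col1 (cost 5), row5→col5 (cost 7)
total = 5 + 8 + 4 + 2 + 5 + 7 = 31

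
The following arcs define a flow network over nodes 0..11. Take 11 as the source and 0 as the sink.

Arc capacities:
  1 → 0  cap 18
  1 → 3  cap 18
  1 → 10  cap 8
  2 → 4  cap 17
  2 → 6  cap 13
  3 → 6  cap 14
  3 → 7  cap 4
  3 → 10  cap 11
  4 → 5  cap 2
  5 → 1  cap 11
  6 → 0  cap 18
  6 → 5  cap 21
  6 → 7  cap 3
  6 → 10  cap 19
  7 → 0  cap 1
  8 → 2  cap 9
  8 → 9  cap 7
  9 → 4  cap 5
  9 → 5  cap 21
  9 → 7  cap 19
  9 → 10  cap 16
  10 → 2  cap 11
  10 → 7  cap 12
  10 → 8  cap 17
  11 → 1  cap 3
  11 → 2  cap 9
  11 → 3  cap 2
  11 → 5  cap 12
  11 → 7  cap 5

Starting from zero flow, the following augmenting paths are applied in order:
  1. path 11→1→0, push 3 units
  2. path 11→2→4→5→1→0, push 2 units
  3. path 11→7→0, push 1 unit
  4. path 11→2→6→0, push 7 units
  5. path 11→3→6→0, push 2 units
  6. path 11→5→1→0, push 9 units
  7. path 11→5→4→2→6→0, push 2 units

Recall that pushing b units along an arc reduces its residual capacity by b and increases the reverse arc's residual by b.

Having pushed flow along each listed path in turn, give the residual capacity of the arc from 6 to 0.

after path 1 (11→1→0, push 3): res(6,0)=18
after path 2 (11→2→4→5→1→0, push 2): res(6,0)=18
after path 3 (11→7→0, push 1): res(6,0)=18
after path 4 (11→2→6→0, push 7): res(6,0)=11
after path 5 (11→3→6→0, push 2): res(6,0)=9
after path 6 (11→5→1→0, push 9): res(6,0)=9
after path 7 (11→5→4→2→6→0, push 2): res(6,0)=7

Residual capacity of (6,0): 7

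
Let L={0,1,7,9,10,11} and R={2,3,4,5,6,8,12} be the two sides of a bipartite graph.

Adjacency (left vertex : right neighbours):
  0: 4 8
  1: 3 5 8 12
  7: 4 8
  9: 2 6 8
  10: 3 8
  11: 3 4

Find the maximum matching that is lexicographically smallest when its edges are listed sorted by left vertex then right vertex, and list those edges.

Lex-smallest maximum matching: {(0,4), (1,5), (7,8), (9,2), (10,3)}

|M| = 5 (so the lex-smallest maximum matching has 5 edges)
process left vertices in ascending order; for each, take the smallest-labelled available neighbour that still permits 5 edges overall, or leave it unmatched if none does
lex-smallest matching: {0-4, 1-5, 7-8, 9-2, 10-3}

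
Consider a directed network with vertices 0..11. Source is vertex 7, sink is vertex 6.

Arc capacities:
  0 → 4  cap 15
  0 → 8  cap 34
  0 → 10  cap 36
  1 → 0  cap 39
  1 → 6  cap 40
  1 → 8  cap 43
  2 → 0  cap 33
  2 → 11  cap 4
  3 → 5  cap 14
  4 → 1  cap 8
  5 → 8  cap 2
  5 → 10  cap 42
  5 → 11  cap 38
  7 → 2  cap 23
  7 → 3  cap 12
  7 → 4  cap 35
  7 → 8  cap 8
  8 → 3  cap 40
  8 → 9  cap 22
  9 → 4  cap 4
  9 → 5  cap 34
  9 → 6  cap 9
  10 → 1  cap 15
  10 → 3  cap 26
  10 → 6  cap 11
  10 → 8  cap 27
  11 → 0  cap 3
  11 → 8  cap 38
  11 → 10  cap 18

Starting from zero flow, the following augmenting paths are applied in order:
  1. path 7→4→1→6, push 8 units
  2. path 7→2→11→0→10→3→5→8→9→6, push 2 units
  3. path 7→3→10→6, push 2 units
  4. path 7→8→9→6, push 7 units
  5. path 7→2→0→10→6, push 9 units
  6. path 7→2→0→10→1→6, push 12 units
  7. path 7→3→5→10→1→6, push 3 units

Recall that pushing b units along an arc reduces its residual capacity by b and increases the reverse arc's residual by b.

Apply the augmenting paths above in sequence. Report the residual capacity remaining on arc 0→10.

after path 1 (7→4→1→6, push 8): res(0,10)=36
after path 2 (7→2→11→0→10→3→5→8→9→6, push 2): res(0,10)=34
after path 3 (7→3→10→6, push 2): res(0,10)=34
after path 4 (7→8→9→6, push 7): res(0,10)=34
after path 5 (7→2→0→10→6, push 9): res(0,10)=25
after path 6 (7→2→0→10→1→6, push 12): res(0,10)=13
after path 7 (7→3→5→10→1→6, push 3): res(0,10)=13

Residual capacity of (0,10): 13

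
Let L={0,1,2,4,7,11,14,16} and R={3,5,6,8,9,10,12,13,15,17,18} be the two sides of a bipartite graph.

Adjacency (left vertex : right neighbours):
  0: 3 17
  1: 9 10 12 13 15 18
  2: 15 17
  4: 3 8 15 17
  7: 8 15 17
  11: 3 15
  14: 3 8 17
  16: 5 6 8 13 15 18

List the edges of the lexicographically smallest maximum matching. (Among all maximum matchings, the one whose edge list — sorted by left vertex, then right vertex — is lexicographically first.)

|M| = 6 (so the lex-smallest maximum matching has 6 edges)
process left vertices in ascending order; for each, take the smallest-labelled available neighbour that still permits 6 edges overall, or leave it unmatched if none does
lex-smallest matching: {0-3, 1-9, 2-15, 4-8, 7-17, 16-5}

Lex-smallest maximum matching: {(0,3), (1,9), (2,15), (4,8), (7,17), (16,5)}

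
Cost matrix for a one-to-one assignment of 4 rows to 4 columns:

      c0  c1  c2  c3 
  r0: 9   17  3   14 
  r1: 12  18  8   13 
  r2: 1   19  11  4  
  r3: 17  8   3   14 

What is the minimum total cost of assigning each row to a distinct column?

Minimum assignment cost: 25

optimal assignment: row0→col2 (cost 3), row1→col3 (cost 13), row2→col0 (cost 1), row3→col1 (cost 8)
total = 3 + 13 + 1 + 8 = 25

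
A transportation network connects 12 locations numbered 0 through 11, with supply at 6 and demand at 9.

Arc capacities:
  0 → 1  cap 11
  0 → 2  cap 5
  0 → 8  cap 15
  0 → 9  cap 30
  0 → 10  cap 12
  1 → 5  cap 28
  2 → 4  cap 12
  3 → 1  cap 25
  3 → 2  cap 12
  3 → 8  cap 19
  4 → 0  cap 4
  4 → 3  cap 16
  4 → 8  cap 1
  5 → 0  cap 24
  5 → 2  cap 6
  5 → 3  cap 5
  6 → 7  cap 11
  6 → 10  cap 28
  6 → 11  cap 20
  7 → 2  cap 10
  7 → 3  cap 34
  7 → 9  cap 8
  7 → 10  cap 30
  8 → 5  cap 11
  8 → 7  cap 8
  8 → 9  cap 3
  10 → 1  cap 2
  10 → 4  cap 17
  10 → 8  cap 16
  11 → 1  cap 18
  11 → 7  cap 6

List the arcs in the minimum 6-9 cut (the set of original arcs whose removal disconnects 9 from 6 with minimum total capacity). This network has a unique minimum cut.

augment #1: 6→7→9 push 8
augment #2: 6→10→8→9 push 3
augment #3: 6→10→4→0→9 push 4
augment #4: 6→10→1→5→0→9 push 2
augment #5: 6→10→8→5→0→9 push 11
augment #6: 6→11→1→5→0→9 push 11
max flow = 39; residual-reachable set from 6 gives S-side
cut edges (S→T): {(4,0), (5,0), (7,9), (8,9)} total cap 39

Min-cut arcs: {(4,0), (5,0), (7,9), (8,9)} (total capacity 39)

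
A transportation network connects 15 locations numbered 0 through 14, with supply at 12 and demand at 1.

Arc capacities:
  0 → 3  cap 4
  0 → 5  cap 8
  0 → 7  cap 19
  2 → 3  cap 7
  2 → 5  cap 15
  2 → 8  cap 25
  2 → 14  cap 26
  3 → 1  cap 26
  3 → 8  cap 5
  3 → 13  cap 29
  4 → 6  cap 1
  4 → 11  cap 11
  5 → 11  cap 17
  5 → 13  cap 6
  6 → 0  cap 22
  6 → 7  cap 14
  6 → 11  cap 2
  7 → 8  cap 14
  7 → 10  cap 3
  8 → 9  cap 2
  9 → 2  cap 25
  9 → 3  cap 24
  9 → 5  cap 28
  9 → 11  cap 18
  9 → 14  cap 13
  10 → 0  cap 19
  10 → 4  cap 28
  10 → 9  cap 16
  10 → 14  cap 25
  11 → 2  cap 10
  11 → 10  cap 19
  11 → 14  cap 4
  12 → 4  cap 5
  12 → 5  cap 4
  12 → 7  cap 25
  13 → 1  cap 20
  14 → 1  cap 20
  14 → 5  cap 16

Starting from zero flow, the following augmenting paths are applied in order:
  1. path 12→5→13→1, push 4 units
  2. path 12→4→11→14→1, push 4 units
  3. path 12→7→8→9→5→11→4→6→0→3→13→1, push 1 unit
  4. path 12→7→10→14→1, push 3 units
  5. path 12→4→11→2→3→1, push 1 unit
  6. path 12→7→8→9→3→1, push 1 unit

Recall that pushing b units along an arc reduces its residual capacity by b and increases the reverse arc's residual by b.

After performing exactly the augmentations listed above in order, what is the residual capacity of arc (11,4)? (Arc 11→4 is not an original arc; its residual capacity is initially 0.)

after path 1 (12→5→13→1, push 4): res(11,4)=0
after path 2 (12→4→11→14→1, push 4): res(11,4)=4
after path 3 (12→7→8→9→5→11→4→6→0→3→13→1, push 1): res(11,4)=3
after path 4 (12→7→10→14→1, push 3): res(11,4)=3
after path 5 (12→4→11→2→3→1, push 1): res(11,4)=4
after path 6 (12→7→8→9→3→1, push 1): res(11,4)=4

Residual capacity of (11,4): 4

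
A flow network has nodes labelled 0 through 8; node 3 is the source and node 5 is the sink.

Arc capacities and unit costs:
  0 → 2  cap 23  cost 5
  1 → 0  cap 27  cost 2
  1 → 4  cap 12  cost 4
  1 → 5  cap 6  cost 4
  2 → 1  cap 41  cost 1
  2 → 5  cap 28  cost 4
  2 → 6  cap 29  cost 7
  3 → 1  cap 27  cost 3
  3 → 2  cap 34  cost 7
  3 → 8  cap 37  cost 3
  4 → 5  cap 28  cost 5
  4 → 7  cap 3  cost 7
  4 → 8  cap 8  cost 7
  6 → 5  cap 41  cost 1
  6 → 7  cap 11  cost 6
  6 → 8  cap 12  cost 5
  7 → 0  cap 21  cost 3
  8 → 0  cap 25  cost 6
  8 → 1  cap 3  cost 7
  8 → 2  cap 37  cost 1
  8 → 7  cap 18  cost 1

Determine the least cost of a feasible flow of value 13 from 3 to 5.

Minimum cost for 13 units: 98

shortest-cost path #1: 3→1→5 push 6 @ unit cost 7 (adds 42)
shortest-cost path #2: 3→8→2→5 push 7 @ unit cost 8 (adds 56)
total cost = 98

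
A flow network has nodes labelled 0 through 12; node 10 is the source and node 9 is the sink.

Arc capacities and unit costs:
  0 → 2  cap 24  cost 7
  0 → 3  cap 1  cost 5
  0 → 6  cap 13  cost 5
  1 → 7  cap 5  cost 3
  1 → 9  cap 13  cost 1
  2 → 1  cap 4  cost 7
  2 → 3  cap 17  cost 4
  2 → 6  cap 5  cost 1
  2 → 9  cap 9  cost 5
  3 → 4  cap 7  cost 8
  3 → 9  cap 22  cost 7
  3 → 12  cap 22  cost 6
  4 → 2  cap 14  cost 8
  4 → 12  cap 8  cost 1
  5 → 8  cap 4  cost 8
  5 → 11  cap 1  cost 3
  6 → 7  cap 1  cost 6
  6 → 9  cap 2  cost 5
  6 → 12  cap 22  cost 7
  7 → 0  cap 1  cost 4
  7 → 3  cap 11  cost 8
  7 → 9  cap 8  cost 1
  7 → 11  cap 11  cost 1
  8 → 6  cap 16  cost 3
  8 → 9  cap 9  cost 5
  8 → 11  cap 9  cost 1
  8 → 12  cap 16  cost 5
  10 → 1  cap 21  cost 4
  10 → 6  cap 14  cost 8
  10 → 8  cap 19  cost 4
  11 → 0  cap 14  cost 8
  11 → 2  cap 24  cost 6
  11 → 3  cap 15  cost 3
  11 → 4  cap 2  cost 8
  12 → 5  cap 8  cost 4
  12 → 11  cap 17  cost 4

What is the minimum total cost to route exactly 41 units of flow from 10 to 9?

Minimum cost for 41 units: 414

shortest-cost path #1: 10→1→9 push 13 @ unit cost 5 (adds 65)
shortest-cost path #2: 10→1→7→9 push 5 @ unit cost 8 (adds 40)
shortest-cost path #3: 10→8→9 push 9 @ unit cost 9 (adds 81)
shortest-cost path #4: 10→8→6→9 push 2 @ unit cost 12 (adds 24)
shortest-cost path #5: 10→8→6→7→9 push 1 @ unit cost 14 (adds 14)
shortest-cost path #6: 10→8→11→3→9 push 7 @ unit cost 15 (adds 105)
shortest-cost path #7: 10→6→8→11→3→9 push 2 @ unit cost 16 (adds 32)
shortest-cost path #8: 10→6→8→12→11→3→9 push 1 @ unit cost 24 (adds 24)
shortest-cost path #9: 10→6→12→11→3→9 push 1 @ unit cost 29 (adds 29)
total cost = 414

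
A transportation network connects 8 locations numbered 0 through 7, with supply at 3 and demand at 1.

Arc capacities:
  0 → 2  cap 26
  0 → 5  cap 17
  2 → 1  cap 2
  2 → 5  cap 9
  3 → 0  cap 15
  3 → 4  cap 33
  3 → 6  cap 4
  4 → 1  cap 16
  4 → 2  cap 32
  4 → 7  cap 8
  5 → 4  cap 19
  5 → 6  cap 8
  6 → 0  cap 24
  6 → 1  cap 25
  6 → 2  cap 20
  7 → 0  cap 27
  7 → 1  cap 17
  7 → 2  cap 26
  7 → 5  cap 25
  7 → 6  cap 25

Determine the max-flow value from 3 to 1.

augment #1: 3→4→1 bottleneck 16, total now 16
augment #2: 3→6→1 bottleneck 4, total now 20
augment #3: 3→0→2→1 bottleneck 2, total now 22
augment #4: 3→4→7→1 bottleneck 8, total now 30
augment #5: 3→0→5→6→1 bottleneck 8, total now 38

Maximum flow value: 38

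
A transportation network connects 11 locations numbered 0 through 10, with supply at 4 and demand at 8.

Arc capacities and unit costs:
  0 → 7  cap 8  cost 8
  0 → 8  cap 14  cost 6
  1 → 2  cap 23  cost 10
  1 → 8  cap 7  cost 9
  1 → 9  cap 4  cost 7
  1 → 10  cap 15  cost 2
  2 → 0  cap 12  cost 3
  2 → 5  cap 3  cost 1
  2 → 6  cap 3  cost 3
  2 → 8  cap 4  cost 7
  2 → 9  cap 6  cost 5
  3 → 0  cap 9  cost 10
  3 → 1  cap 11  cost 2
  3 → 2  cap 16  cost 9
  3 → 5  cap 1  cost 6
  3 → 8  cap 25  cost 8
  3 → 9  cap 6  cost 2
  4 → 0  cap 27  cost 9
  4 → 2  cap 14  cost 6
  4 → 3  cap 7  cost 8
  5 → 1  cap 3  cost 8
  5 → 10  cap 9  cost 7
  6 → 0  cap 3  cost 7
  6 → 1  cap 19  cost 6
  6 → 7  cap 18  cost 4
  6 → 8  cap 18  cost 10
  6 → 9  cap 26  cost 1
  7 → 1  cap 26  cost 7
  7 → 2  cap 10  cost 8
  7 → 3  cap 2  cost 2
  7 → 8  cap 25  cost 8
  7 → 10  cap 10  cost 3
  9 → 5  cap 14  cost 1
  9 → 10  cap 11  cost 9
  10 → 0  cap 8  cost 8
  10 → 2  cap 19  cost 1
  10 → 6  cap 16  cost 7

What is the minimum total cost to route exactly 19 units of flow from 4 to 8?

Minimum cost for 19 units: 278

shortest-cost path #1: 4→2→8 push 4 @ unit cost 13 (adds 52)
shortest-cost path #2: 4→0→8 push 14 @ unit cost 15 (adds 210)
shortest-cost path #3: 4→3→8 push 1 @ unit cost 16 (adds 16)
total cost = 278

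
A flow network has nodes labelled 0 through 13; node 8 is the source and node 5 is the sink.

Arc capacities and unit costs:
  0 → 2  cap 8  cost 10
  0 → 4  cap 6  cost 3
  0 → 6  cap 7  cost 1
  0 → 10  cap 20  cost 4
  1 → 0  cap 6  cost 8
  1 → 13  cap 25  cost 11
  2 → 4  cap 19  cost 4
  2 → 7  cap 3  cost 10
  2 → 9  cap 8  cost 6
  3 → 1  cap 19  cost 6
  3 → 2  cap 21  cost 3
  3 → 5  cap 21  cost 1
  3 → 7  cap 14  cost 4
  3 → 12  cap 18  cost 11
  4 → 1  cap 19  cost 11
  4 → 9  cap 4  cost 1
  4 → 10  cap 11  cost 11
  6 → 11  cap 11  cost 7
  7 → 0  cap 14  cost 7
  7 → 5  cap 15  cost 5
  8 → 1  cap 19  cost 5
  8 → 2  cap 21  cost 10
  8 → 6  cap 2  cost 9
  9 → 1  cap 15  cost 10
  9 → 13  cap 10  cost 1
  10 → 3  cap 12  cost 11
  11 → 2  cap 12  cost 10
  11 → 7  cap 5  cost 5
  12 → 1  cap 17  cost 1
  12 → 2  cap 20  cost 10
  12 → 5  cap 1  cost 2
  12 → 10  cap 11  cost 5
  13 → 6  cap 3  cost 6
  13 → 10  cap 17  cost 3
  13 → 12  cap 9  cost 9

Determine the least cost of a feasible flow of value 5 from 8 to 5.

Minimum cost for 5 units: 127

shortest-cost path #1: 8→2→7→5 push 3 @ unit cost 25 (adds 75)
shortest-cost path #2: 8→6→11→7→5 push 2 @ unit cost 26 (adds 52)
total cost = 127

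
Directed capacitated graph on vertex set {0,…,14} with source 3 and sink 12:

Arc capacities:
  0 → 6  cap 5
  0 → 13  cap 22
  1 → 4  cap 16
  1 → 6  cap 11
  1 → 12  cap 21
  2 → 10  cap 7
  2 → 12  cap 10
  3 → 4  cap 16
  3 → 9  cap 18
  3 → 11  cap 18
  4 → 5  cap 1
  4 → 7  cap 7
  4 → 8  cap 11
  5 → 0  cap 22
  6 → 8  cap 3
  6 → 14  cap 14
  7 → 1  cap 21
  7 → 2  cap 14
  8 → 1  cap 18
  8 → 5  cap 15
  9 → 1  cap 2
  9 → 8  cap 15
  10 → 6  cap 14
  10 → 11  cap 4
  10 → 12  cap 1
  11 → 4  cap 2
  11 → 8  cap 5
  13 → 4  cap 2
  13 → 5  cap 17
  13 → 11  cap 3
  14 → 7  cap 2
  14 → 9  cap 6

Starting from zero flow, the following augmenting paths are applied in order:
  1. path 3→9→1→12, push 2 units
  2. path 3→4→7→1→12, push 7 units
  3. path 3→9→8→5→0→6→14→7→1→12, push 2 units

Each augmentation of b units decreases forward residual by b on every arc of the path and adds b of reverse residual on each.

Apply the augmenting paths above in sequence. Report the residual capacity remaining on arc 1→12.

Residual capacity of (1,12): 10

after path 1 (3→9→1→12, push 2): res(1,12)=19
after path 2 (3→4→7→1→12, push 7): res(1,12)=12
after path 3 (3→9→8→5→0→6→14→7→1→12, push 2): res(1,12)=10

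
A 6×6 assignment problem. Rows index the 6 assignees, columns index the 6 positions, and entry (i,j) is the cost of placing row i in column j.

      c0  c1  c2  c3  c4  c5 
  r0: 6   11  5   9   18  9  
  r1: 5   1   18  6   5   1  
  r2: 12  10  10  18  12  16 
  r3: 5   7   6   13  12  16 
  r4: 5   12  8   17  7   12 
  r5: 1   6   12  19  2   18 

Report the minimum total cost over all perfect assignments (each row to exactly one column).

optimal assignment: row0→col3 (cost 9), row1→col5 (cost 1), row2→col1 (cost 10), row3→col2 (cost 6), row4→col0 (cost 5), row5→col4 (cost 2)
total = 9 + 1 + 10 + 6 + 5 + 2 = 33

Minimum assignment cost: 33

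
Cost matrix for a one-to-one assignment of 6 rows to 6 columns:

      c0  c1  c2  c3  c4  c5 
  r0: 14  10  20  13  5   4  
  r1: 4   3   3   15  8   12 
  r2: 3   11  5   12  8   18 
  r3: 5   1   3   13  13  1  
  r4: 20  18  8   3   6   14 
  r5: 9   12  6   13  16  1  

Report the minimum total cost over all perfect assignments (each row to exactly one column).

optimal assignment: row0→col4 (cost 5), row1→col2 (cost 3), row2→col0 (cost 3), row3→col1 (cost 1), row4→col3 (cost 3), row5→col5 (cost 1)
total = 5 + 3 + 3 + 1 + 3 + 1 = 16

Minimum assignment cost: 16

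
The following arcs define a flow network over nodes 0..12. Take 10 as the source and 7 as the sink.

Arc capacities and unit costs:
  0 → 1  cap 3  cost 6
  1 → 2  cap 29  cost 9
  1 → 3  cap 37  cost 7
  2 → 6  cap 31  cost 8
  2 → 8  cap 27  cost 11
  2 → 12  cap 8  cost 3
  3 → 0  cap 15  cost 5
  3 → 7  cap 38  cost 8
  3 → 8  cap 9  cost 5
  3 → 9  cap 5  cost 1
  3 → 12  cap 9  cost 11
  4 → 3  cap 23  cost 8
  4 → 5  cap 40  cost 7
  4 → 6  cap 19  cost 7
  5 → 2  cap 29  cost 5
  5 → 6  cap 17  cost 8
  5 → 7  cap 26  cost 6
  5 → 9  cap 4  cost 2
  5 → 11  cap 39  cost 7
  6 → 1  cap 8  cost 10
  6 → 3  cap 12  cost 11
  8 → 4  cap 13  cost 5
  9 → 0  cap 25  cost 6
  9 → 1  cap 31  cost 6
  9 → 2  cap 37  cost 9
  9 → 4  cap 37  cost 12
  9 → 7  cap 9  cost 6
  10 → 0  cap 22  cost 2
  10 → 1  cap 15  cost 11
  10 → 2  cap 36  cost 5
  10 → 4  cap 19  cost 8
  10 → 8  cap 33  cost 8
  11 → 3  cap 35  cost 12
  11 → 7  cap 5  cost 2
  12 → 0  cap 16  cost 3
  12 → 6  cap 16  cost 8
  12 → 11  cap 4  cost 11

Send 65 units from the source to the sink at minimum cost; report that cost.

Minimum cost for 65 units: 1641

shortest-cost path #1: 10→4→5→7 push 19 @ unit cost 21 (adds 399)
shortest-cost path #2: 10→2→12→11→7 push 4 @ unit cost 21 (adds 84)
shortest-cost path #3: 10→0→1→3→9→7 push 3 @ unit cost 22 (adds 66)
shortest-cost path #4: 10→1→3→9→7 push 2 @ unit cost 25 (adds 50)
shortest-cost path #5: 10→1→3→7 push 13 @ unit cost 26 (adds 338)
shortest-cost path #6: 10→8→4→5→7 push 7 @ unit cost 26 (adds 182)
shortest-cost path #7: 10→8→4→5→9→7 push 4 @ unit cost 28 (adds 112)
shortest-cost path #8: 10→8→4→5→11→7 push 1 @ unit cost 29 (adds 29)
shortest-cost path #9: 10→8→4→3→7 push 1 @ unit cost 29 (adds 29)
shortest-cost path #10: 10→2→6→3→7 push 11 @ unit cost 32 (adds 352)
total cost = 1641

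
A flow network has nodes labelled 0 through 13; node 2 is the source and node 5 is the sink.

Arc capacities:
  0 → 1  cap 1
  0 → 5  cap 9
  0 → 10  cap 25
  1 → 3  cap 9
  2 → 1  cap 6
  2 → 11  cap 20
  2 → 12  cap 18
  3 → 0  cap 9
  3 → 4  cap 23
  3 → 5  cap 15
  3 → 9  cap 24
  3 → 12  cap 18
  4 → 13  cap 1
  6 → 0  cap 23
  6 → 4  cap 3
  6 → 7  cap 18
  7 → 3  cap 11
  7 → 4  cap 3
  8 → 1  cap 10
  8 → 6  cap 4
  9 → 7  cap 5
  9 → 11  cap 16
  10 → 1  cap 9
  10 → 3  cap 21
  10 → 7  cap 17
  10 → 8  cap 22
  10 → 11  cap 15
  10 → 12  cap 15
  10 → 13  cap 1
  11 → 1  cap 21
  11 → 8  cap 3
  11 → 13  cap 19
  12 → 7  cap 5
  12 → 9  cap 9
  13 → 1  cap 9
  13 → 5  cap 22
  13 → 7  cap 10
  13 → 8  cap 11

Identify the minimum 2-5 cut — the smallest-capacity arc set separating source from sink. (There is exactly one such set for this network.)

Min-cut arcs: {(2,1), (2,11), (12,7), (12,9)} (total capacity 40)

augment #1: 2→1→3→5 push 6
augment #2: 2→11→13→5 push 19
augment #3: 2→11→1→3→5 push 1
augment #4: 2→12→7→3→5 push 5
augment #5: 2→12→9→7→3→5 push 3
augment #6: 2→12→9→7→3→0→5 push 2
augment #7: 2→12→9→11→1→3→0→5 push 2
augment #8: 2→12→9→11→8→6→0→5 push 2
max flow = 40; residual-reachable set from 2 gives S-side
cut edges (S→T): {(2,1), (2,11), (12,7), (12,9)} total cap 40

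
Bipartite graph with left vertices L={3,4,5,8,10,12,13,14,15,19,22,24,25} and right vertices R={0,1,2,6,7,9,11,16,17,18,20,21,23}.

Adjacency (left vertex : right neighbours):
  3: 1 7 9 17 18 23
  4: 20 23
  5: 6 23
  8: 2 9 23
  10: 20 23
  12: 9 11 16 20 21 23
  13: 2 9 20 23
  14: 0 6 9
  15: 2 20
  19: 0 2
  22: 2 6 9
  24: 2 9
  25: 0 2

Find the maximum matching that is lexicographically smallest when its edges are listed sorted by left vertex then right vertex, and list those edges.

|M| = 8 (so the lex-smallest maximum matching has 8 edges)
process left vertices in ascending order; for each, take the smallest-labelled available neighbour that still permits 8 edges overall, or leave it unmatched if none does
lex-smallest matching: {3-1, 4-20, 5-6, 8-2, 10-23, 12-11, 13-9, 14-0}

Lex-smallest maximum matching: {(3,1), (4,20), (5,6), (8,2), (10,23), (12,11), (13,9), (14,0)}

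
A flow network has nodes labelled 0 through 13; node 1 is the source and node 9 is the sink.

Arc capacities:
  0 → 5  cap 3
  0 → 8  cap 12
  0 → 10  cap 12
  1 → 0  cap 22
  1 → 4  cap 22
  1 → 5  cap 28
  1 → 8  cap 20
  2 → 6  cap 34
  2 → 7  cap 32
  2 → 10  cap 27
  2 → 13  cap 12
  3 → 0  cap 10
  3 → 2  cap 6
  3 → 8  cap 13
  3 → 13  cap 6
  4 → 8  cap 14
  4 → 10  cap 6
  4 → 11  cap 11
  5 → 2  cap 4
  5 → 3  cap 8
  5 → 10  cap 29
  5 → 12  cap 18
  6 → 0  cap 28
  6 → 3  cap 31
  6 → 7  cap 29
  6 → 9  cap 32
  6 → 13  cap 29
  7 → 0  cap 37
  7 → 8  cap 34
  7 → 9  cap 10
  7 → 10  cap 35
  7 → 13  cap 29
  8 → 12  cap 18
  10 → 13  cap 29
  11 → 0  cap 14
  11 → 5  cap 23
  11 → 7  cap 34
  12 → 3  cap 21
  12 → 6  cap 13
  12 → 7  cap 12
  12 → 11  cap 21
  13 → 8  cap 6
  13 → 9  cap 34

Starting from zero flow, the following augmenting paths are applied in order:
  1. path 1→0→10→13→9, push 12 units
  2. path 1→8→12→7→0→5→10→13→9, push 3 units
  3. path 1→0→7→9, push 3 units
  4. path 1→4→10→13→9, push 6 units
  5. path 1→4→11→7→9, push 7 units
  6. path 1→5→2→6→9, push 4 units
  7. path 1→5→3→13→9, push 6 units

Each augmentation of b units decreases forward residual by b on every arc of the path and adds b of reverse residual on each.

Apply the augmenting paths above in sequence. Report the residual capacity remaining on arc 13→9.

Residual capacity of (13,9): 7

after path 1 (1→0→10→13→9, push 12): res(13,9)=22
after path 2 (1→8→12→7→0→5→10→13→9, push 3): res(13,9)=19
after path 3 (1→0→7→9, push 3): res(13,9)=19
after path 4 (1→4→10→13→9, push 6): res(13,9)=13
after path 5 (1→4→11→7→9, push 7): res(13,9)=13
after path 6 (1→5→2→6→9, push 4): res(13,9)=13
after path 7 (1→5→3→13→9, push 6): res(13,9)=7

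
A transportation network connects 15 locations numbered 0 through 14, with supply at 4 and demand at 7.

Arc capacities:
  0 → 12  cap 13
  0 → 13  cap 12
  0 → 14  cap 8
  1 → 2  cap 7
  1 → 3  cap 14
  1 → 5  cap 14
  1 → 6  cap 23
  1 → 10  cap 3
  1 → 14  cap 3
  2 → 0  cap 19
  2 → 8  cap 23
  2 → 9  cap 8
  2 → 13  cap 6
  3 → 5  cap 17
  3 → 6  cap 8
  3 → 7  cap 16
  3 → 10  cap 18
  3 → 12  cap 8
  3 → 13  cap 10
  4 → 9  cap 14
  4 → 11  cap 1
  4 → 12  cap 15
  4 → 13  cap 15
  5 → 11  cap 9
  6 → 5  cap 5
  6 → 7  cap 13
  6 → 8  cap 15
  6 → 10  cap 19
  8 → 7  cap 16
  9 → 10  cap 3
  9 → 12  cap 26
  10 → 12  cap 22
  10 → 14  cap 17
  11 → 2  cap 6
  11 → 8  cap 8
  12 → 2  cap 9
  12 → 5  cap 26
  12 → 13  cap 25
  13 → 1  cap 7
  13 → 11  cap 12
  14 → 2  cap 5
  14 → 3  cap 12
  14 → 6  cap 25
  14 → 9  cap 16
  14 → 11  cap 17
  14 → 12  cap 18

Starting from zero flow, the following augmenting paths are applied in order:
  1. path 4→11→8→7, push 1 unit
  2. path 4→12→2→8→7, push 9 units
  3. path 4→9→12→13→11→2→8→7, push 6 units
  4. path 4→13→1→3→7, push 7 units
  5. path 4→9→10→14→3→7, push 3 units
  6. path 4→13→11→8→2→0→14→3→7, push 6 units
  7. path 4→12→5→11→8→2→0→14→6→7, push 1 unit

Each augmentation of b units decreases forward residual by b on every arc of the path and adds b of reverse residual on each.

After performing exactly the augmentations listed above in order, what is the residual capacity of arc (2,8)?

Residual capacity of (2,8): 15

after path 1 (4→11→8→7, push 1): res(2,8)=23
after path 2 (4→12→2→8→7, push 9): res(2,8)=14
after path 3 (4→9→12→13→11→2→8→7, push 6): res(2,8)=8
after path 4 (4→13→1→3→7, push 7): res(2,8)=8
after path 5 (4→9→10→14→3→7, push 3): res(2,8)=8
after path 6 (4→13→11→8→2→0→14→3→7, push 6): res(2,8)=14
after path 7 (4→12→5→11→8→2→0→14→6→7, push 1): res(2,8)=15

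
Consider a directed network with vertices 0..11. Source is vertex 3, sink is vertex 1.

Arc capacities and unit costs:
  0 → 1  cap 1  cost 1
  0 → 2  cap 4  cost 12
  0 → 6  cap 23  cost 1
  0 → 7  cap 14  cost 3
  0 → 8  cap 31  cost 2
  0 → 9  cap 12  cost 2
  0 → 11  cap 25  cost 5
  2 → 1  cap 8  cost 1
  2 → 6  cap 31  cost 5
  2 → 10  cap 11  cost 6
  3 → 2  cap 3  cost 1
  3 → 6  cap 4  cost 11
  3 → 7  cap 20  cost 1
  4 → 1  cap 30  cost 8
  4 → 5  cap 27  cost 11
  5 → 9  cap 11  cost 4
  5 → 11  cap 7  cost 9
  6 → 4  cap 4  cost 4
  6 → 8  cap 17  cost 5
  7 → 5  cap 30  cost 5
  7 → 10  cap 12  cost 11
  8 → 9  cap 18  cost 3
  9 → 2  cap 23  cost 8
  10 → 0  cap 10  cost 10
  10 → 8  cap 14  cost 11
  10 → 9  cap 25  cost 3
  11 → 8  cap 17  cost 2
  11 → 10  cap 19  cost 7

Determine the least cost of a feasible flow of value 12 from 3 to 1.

shortest-cost path #1: 3→2→1 push 3 @ unit cost 2 (adds 6)
shortest-cost path #2: 3→7→5→9→2→1 push 5 @ unit cost 19 (adds 95)
shortest-cost path #3: 3→7→10→0→1 push 1 @ unit cost 23 (adds 23)
shortest-cost path #4: 3→6→4→1 push 3 @ unit cost 23 (adds 69)
total cost = 193

Minimum cost for 12 units: 193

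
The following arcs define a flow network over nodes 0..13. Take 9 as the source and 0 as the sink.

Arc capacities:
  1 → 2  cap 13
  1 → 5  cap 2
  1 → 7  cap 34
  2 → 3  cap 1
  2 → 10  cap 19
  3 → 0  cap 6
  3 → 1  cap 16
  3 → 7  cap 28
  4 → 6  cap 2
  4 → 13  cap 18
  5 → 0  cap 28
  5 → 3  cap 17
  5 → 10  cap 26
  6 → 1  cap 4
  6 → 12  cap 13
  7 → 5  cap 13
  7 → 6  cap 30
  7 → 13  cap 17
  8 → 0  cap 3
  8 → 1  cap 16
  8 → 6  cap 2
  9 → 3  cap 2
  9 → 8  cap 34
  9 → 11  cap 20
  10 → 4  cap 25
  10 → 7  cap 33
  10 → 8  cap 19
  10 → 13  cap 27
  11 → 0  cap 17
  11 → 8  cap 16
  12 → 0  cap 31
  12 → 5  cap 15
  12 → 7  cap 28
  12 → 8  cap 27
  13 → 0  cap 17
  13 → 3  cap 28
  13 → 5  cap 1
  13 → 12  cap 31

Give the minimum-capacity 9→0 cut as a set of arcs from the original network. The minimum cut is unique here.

augment #1: 9→3→0 push 2
augment #2: 9→8→0 push 3
augment #3: 9→11→0 push 17
augment #4: 9→8→1→5→0 push 2
augment #5: 9→8→6→12→0 push 2
augment #6: 9→8→1→2→3→0 push 1
augment #7: 9→8→1→7→5→0 push 13
max flow = 40; residual-reachable set from 9 gives S-side
cut edges (S→T): {(8,0), (8,1), (8,6), (9,3), (11,0)} total cap 40

Min-cut arcs: {(8,0), (8,1), (8,6), (9,3), (11,0)} (total capacity 40)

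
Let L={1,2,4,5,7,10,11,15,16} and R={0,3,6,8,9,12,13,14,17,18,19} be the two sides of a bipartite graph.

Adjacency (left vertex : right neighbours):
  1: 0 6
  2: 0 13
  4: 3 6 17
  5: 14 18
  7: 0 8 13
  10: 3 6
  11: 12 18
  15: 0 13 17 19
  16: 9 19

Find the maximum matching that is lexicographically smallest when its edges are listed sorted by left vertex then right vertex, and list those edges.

|M| = 9 (so the lex-smallest maximum matching has 9 edges)
process left vertices in ascending order; for each, take the smallest-labelled available neighbour that still permits 9 edges overall, or leave it unmatched if none does
lex-smallest matching: {1-0, 2-13, 4-3, 5-14, 7-8, 10-6, 11-12, 15-17, 16-9}

Lex-smallest maximum matching: {(1,0), (2,13), (4,3), (5,14), (7,8), (10,6), (11,12), (15,17), (16,9)}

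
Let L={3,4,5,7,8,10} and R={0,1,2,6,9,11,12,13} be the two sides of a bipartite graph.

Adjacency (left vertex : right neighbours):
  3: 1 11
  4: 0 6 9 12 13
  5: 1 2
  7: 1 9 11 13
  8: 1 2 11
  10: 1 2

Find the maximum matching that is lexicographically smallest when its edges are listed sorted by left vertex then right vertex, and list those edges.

Lex-smallest maximum matching: {(3,1), (4,0), (5,2), (7,9), (8,11)}

|M| = 5 (so the lex-smallest maximum matching has 5 edges)
process left vertices in ascending order; for each, take the smallest-labelled available neighbour that still permits 5 edges overall, or leave it unmatched if none does
lex-smallest matching: {3-1, 4-0, 5-2, 7-9, 8-11}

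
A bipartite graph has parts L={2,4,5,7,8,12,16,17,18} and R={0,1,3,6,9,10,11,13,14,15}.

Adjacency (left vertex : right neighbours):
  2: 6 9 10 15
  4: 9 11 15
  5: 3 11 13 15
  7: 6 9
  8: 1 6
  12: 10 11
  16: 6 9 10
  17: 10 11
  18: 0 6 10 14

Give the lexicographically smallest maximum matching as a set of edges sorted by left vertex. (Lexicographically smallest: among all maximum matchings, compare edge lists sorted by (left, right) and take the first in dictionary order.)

|M| = 8 (so the lex-smallest maximum matching has 8 edges)
process left vertices in ascending order; for each, take the smallest-labelled available neighbour that still permits 8 edges overall, or leave it unmatched if none does
lex-smallest matching: {2-6, 4-15, 5-3, 7-9, 8-1, 12-10, 17-11, 18-0}

Lex-smallest maximum matching: {(2,6), (4,15), (5,3), (7,9), (8,1), (12,10), (17,11), (18,0)}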